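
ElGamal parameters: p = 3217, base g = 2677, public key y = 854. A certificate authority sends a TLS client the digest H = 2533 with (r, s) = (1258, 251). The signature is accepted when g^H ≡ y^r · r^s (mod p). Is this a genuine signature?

Left side g^H mod p:
2677^2 = 7166329 ≡ 2070
2677^4 ≡ 2070^2 = 4284900 ≡ 3073
2677^8 ≡ 3073^2 = 9443329 ≡ 1434
2677^16 ≡ 1434^2 = 2056356 ≡ 693
2677^32 ≡ 693^2 = 480249 ≡ 916
2677^64 ≡ 916^2 = 839056 ≡ 2636
2677^128 ≡ 2636^2 = 6948496 ≡ 2993
2677^256 ≡ 2993^2 = 8958049 ≡ 1921
2677^512 ≡ 1921^2 = 3690241 ≡ 342
2677^1024 ≡ 342^2 = 116964 ≡ 1152
2677^2048 ≡ 1152^2 = 1327104 ≡ 1700
2533 = 2048 + 256 + 128 + 64 + 32 + 4 + 1, so 2677^2533 ≡ 1700·1921·2993·2636·916·3073·2677 ≡ 202 (mod 3217)
Right side y^r · r^s mod p:
854^2 = 729316 ≡ 2274
854^4 ≡ 2274^2 = 5171076 ≡ 1357
854^8 ≡ 1357^2 = 1841449 ≡ 1325
854^16 ≡ 1325^2 = 1755625 ≡ 2360
854^32 ≡ 2360^2 = 5569600 ≡ 973
854^64 ≡ 973^2 = 946729 ≡ 931
854^128 ≡ 931^2 = 866761 ≡ 1388
854^256 ≡ 1388^2 = 1926544 ≡ 2778
854^512 ≡ 2778^2 = 7717284 ≡ 2918
854^1024 ≡ 2918^2 = 8514724 ≡ 2542
1258 = 1024 + 128 + 64 + 32 + 8 + 2, so 854^1258 ≡ 2542·1388·931·973·1325·2274 ≡ 2759 (mod 3217)
1258^2 = 1582564 ≡ 3017
1258^4 ≡ 3017^2 = 9102289 ≡ 1396
1258^8 ≡ 1396^2 = 1948816 ≡ 2531
1258^16 ≡ 2531^2 = 6405961 ≡ 914
1258^32 ≡ 914^2 = 835396 ≡ 2193
1258^64 ≡ 2193^2 = 4809249 ≡ 3051
1258^128 ≡ 3051^2 = 9308601 ≡ 1820
251 = 128 + 64 + 32 + 16 + 8 + 2 + 1, so 1258^251 ≡ 1820·3051·2193·914·2531·3017·1258 ≡ 1151 (mod 3217)
2759·1151 = 3175609 ≡ 430 (mod 3217)
202 ≠ 430, so verification fails.

forged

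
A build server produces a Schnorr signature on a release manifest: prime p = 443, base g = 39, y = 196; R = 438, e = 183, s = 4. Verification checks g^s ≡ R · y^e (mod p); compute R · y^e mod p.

Squares mod 443: 196^1≡196, 196^2≡318, 196^4≡120, 196^8≡224, 196^16≡117, 196^32≡399, 196^64≡164, 196^128≡316
183 = 128 + 32 + 16 + 4 + 2 + 1, so 196^183 ≡ 316·399·117·120·318·196 ≡ 424 (mod 443)
R · y^e ≡ 438·424 = 185712 ≡ 95 (mod 443)

95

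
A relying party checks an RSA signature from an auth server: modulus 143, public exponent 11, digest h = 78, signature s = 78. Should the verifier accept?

s^2 ≡ 78^2 = 6084 ≡ 78
s^4 ≡ 78^2 = 6084 ≡ 78
s^8 ≡ 78^2 = 6084 ≡ 78
11 = 8 + 2 + 1, so s^11 ≡ 78·78·78 ≡ 78 (mod 143)
s^11 mod 143 = 78 matches h.

accept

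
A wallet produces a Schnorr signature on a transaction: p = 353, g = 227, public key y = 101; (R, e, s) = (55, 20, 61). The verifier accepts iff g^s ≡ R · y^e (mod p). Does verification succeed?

g^s mod p:
Squares mod 353: 227^1≡227, 227^2≡344, 227^4≡81, 227^8≡207, 227^16≡136, 227^32≡140
61 = 32 + 16 + 8 + 4 + 1, so 227^61 ≡ 140·136·207·81·227 ≡ 26 (mod 353)
R · y^e mod p:
Squares mod 353: 101^1≡101, 101^2≡317, 101^4≡237, 101^8≡42, 101^16≡352
20 = 16 + 4, so 101^20 ≡ 352·237 ≡ 116 (mod 353)
55·116 = 6380 ≡ 26 (mod 353)
26 ≡ 26 (mod 353); signature holds.

passes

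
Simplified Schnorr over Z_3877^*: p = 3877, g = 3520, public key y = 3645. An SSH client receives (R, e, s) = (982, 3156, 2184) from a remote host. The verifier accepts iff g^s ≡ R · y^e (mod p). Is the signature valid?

valid

g^s mod p:
Squares mod 3877: 3520^1≡3520, 3520^2≡3385, 3520^4≡1690, 3520^8≡2628, 3520^16≡1447, 3520^32≡229, 3520^64≡2040, 3520^128≡1579, 3520^256≡330, 3520^512≡344, 3520^1024≡2026, 3520^2048≡2810
2184 = 2048 + 128 + 8, so 3520^2184 ≡ 2810·1579·2628 ≡ 2675 (mod 3877)
R · y^e mod p:
Squares mod 3877: 3645^1≡3645, 3645^2≡3423, 3645^4≡635, 3645^8≡17, 3645^16≡289, 3645^32≡2104, 3645^64≡3159, 3645^128≡3760, 3645^256≡2058, 3645^512≡1680, 3645^1024≡3821, 3645^2048≡3136
3156 = 2048 + 1024 + 64 + 16 + 4, so 3645^3156 ≡ 3136·3821·3159·289·635 ≡ 970 (mod 3877)
982·970 = 952540 ≡ 2675 (mod 3877)
2675 ≡ 2675 (mod 3877); signature holds.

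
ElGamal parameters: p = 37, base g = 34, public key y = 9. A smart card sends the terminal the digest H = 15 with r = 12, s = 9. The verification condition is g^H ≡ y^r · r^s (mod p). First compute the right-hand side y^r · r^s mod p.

Squares mod 37: 9^1≡9, 9^2≡7, 9^4≡12, 9^8≡33
12 = 8 + 4, so 9^12 ≡ 33·12 ≡ 26 (mod 37)
Squares mod 37: 12^1≡12, 12^2≡33, 12^4≡16, 12^8≡34
9 = 8 + 1, so 12^9 ≡ 34·12 ≡ 1 (mod 37)
y^r · r^s ≡ 26·1 = 26 ≡ 26 (mod 37)

26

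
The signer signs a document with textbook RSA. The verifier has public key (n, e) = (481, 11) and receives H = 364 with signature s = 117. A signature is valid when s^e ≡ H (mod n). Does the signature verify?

verifies

Squares mod 481: s^1≡117, s^2≡221, s^4≡260, s^8≡260
11 = 8 + 2 + 1, so s^11 ≡ 260·221·117 ≡ 364 (mod 481)
364 = H, so the signature checks out.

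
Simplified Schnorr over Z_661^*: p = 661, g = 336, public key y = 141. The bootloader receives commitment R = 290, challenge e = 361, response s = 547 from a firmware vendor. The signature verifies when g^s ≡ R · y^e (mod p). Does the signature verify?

g^s mod p:
336^2 = 112896 ≡ 526
336^4 ≡ 526^2 = 276676 ≡ 378
336^8 ≡ 378^2 = 142884 ≡ 108
336^16 ≡ 108^2 = 11664 ≡ 427
336^32 ≡ 427^2 = 182329 ≡ 554
336^64 ≡ 554^2 = 306916 ≡ 212
336^128 ≡ 212^2 = 44944 ≡ 657
336^256 ≡ 657^2 = 431649 ≡ 16
336^512 ≡ 16^2 = 256
547 = 512 + 32 + 2 + 1, so 336^547 ≡ 256·554·526·336 ≡ 251 (mod 661)
R · y^e mod p:
141^2 = 19881 ≡ 51
141^4 ≡ 51^2 = 2601 ≡ 618
141^8 ≡ 618^2 = 381924 ≡ 527
141^16 ≡ 527^2 = 277729 ≡ 109
141^32 ≡ 109^2 = 11881 ≡ 644
141^64 ≡ 644^2 = 414736 ≡ 289
141^128 ≡ 289^2 = 83521 ≡ 235
141^256 ≡ 235^2 = 55225 ≡ 362
361 = 256 + 64 + 32 + 8 + 1, so 141^361 ≡ 362·289·644·527·141 ≡ 614 (mod 661)
290·614 = 178060 ≡ 251 (mod 661)
251 ≡ 251 (mod 661); signature holds.

verifies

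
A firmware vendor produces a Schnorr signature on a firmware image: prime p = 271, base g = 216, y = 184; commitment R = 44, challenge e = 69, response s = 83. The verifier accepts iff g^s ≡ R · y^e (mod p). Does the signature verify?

g^s mod p:
216^2 = 46656 ≡ 44
216^4 ≡ 44^2 = 1936 ≡ 39
216^8 ≡ 39^2 = 1521 ≡ 166
216^16 ≡ 166^2 = 27556 ≡ 185
216^32 ≡ 185^2 = 34225 ≡ 79
216^64 ≡ 79^2 = 6241 ≡ 8
83 = 64 + 16 + 2 + 1, so 216^83 ≡ 8·185·44·216 ≡ 207 (mod 271)
R · y^e mod p:
184^2 = 33856 ≡ 252
184^4 ≡ 252^2 = 63504 ≡ 90
184^8 ≡ 90^2 = 8100 ≡ 241
184^16 ≡ 241^2 = 58081 ≡ 87
184^32 ≡ 87^2 = 7569 ≡ 252
184^64 ≡ 252^2 = 63504 ≡ 90
69 = 64 + 4 + 1, so 184^69 ≡ 90·90·184 ≡ 171 (mod 271)
44·171 = 7524 ≡ 207 (mod 271)
207 ≡ 207 (mod 271); signature holds.

verifies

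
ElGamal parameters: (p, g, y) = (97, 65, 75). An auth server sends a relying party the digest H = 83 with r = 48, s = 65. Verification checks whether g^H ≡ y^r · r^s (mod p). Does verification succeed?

passes

Left side g^H mod p:
Squares mod 97: 65^1≡65, 65^2≡54, 65^4≡6, 65^8≡36, 65^16≡35, 65^32≡61, 65^64≡35
83 = 64 + 16 + 2 + 1, so 65^83 ≡ 35·35·54·65 ≡ 31 (mod 97)
Right side y^r · r^s mod p:
Squares mod 97: 75^1≡75, 75^2≡96, 75^4≡1, 75^8≡1, 75^16≡1, 75^32≡1
48 = 32 + 16, so 75^48 ≡ 1·1 ≡ 1 (mod 97)
Squares mod 97: 48^1≡48, 48^2≡73, 48^4≡91, 48^8≡36, 48^16≡35, 48^32≡61, 48^64≡35
65 = 64 + 1, so 48^65 ≡ 35·48 ≡ 31 (mod 97)
1·31 = 31 ≡ 31 (mod 97)
31 ≡ 31 (mod 97), so the signature is genuine.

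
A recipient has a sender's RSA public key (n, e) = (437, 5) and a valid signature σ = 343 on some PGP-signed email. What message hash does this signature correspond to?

267

σ^5 mod 437 = 267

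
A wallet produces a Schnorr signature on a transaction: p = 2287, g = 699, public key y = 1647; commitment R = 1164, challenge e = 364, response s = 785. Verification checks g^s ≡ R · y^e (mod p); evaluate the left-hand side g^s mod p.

2090

699^2 = 488601 ≡ 1470
699^4 ≡ 1470^2 = 2160900 ≡ 1972
699^8 ≡ 1972^2 = 3888784 ≡ 884
699^16 ≡ 884^2 = 781456 ≡ 1589
699^32 ≡ 1589^2 = 2524921 ≡ 73
699^64 ≡ 73^2 = 5329 ≡ 755
699^128 ≡ 755^2 = 570025 ≡ 562
699^256 ≡ 562^2 = 315844 ≡ 238
699^512 ≡ 238^2 = 56644 ≡ 1756
785 = 512 + 256 + 16 + 1, so 699^785 ≡ 1756·238·1589·699 ≡ 2090 (mod 2287)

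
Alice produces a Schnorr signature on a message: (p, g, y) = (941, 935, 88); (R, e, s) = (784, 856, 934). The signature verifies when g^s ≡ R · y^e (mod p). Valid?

g^s mod p:
935^2 = 874225 ≡ 36
935^4 ≡ 36^2 = 1296 ≡ 355
935^8 ≡ 355^2 = 126025 ≡ 872
935^16 ≡ 872^2 = 760384 ≡ 56
935^32 ≡ 56^2 = 3136 ≡ 313
935^64 ≡ 313^2 = 97969 ≡ 105
935^128 ≡ 105^2 = 11025 ≡ 674
935^256 ≡ 674^2 = 454276 ≡ 714
935^512 ≡ 714^2 = 509796 ≡ 715
934 = 512 + 256 + 128 + 32 + 4 + 2, so 935^934 ≡ 715·714·674·313·355·36 ≡ 695 (mod 941)
R · y^e mod p:
88^2 = 7744 ≡ 216
88^4 ≡ 216^2 = 46656 ≡ 547
88^8 ≡ 547^2 = 299209 ≡ 912
88^16 ≡ 912^2 = 831744 ≡ 841
88^32 ≡ 841^2 = 707281 ≡ 590
88^64 ≡ 590^2 = 348100 ≡ 871
88^128 ≡ 871^2 = 758641 ≡ 195
88^256 ≡ 195^2 = 38025 ≡ 385
88^512 ≡ 385^2 = 148225 ≡ 488
856 = 512 + 256 + 64 + 16 + 8, so 88^856 ≡ 488·385·871·841·912 ≡ 888 (mod 941)
784·888 = 696192 ≡ 793 (mod 941)
695 ≠ 793; the check fails.

no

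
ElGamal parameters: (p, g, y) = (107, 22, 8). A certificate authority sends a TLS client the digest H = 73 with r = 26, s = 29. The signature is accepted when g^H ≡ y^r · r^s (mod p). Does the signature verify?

Left side g^H mod p:
22^73 mod 107 = 71
Right side y^r · r^s mod p:
8^26 mod 107 = 19
26^29 mod 107 = 15
19·15 = 285 ≡ 71 (mod 107)
71 ≡ 71 (mod 107), so the signature is genuine.

verifies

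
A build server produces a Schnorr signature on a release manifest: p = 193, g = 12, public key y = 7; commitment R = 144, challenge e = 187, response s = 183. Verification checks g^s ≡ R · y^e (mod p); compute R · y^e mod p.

9

7^2 = 49
7^4 ≡ 49^2 = 2401 ≡ 85
7^8 ≡ 85^2 = 7225 ≡ 84
7^16 ≡ 84^2 = 7056 ≡ 108
7^32 ≡ 108^2 = 11664 ≡ 84
7^64 ≡ 84^2 = 7056 ≡ 108
7^128 ≡ 108^2 = 11664 ≡ 84
187 = 128 + 32 + 16 + 8 + 2 + 1, so 7^187 ≡ 84·84·108·84·49·7 ≡ 181 (mod 193)
R · y^e ≡ 144·181 = 26064 ≡ 9 (mod 193)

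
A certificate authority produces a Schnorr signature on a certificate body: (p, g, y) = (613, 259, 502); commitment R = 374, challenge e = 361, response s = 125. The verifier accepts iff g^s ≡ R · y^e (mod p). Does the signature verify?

does not verify

g^s mod p:
259^125 mod 613 = 149
R · y^e mod p:
502^361 mod 613 = 43
374·43 = 16082 ≡ 144 (mod 613)
149 ≠ 144; the check fails.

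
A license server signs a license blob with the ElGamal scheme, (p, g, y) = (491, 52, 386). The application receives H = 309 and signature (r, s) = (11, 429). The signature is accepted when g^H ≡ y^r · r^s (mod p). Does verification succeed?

Left side g^H mod p:
52^2 = 2704 ≡ 249
52^4 ≡ 249^2 = 62001 ≡ 135
52^8 ≡ 135^2 = 18225 ≡ 58
52^16 ≡ 58^2 = 3364 ≡ 418
52^32 ≡ 418^2 = 174724 ≡ 419
52^64 ≡ 419^2 = 175561 ≡ 274
52^128 ≡ 274^2 = 75076 ≡ 444
52^256 ≡ 444^2 = 197136 ≡ 245
309 = 256 + 32 + 16 + 4 + 1, so 52^309 ≡ 245·419·418·135·52 ≡ 274 (mod 491)
Right side y^r · r^s mod p:
386^2 = 148996 ≡ 223
386^4 ≡ 223^2 = 49729 ≡ 138
386^8 ≡ 138^2 = 19044 ≡ 386
11 = 8 + 2 + 1, so 386^11 ≡ 386·223·386 ≡ 138 (mod 491)
11^2 = 121
11^4 ≡ 121^2 = 14641 ≡ 402
11^8 ≡ 402^2 = 161604 ≡ 65
11^16 ≡ 65^2 = 4225 ≡ 297
11^32 ≡ 297^2 = 88209 ≡ 320
11^64 ≡ 320^2 = 102400 ≡ 272
11^128 ≡ 272^2 = 73984 ≡ 334
11^256 ≡ 334^2 = 111556 ≡ 99
429 = 256 + 128 + 32 + 8 + 4 + 1, so 11^429 ≡ 99·334·320·65·402·11 ≡ 393 (mod 491)
138·393 = 54234 ≡ 224 (mod 491)
274 ≠ 224, so verification fails.

fails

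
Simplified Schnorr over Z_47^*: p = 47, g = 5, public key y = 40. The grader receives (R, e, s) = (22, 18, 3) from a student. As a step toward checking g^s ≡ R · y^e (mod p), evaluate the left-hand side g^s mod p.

31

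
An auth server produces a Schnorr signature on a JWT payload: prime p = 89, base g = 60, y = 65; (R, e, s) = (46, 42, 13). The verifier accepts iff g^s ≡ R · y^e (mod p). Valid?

g^s mod p:
60^2 = 3600 ≡ 40
60^4 ≡ 40^2 = 1600 ≡ 87
60^8 ≡ 87^2 = 7569 ≡ 4
13 = 8 + 4 + 1, so 60^13 ≡ 4·87·60 ≡ 54 (mod 89)
R · y^e mod p:
65^2 = 4225 ≡ 42
65^4 ≡ 42^2 = 1764 ≡ 73
65^8 ≡ 73^2 = 5329 ≡ 78
65^16 ≡ 78^2 = 6084 ≡ 32
65^32 ≡ 32^2 = 1024 ≡ 45
42 = 32 + 8 + 2, so 65^42 ≡ 45·78·42 ≡ 36 (mod 89)
46·36 = 1656 ≡ 54 (mod 89)
54 ≡ 54 (mod 89); signature holds.

yes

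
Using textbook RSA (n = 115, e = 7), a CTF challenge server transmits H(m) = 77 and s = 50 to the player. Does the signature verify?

s^2 ≡ 50^2 = 2500 ≡ 85
s^4 ≡ 85^2 = 7225 ≡ 95
7 = 4 + 2 + 1, so s^7 ≡ 95·85·50 ≡ 100 (mod 115)
s^7 mod 115 = 100, but H(m) = 77.

does not verify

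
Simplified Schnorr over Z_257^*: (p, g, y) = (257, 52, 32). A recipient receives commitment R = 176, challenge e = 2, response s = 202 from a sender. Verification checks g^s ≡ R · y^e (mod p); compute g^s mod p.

67

Squares mod 257: 52^1≡52, 52^2≡134, 52^4≡223, 52^8≡128, 52^16≡193, 52^32≡241, 52^64≡256, 52^128≡1
202 = 128 + 64 + 8 + 2, so 52^202 ≡ 1·256·128·134 ≡ 67 (mod 257)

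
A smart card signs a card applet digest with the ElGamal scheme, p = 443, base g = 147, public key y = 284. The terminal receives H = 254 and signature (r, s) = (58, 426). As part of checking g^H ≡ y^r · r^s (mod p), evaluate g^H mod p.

161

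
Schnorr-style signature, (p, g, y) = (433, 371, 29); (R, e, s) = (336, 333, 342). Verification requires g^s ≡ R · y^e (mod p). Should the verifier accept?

g^s mod p:
371^342 mod 433 = 425
R · y^e mod p:
29^333 mod 433 = 295
336·295 = 99120 ≡ 396 (mod 433)
425 ≠ 396; the check fails.

reject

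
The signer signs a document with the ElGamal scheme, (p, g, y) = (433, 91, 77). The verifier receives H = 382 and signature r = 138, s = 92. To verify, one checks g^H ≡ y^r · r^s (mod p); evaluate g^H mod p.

91^2 = 8281 ≡ 54
91^4 ≡ 54^2 = 2916 ≡ 318
91^8 ≡ 318^2 = 101124 ≡ 235
91^16 ≡ 235^2 = 55225 ≡ 234
91^32 ≡ 234^2 = 54756 ≡ 198
91^64 ≡ 198^2 = 39204 ≡ 234
91^128 ≡ 234^2 = 54756 ≡ 198
91^256 ≡ 198^2 = 39204 ≡ 234
382 = 256 + 64 + 32 + 16 + 8 + 4 + 2, so 91^382 ≡ 234·234·198·234·235·318·54 ≡ 425 (mod 433)

425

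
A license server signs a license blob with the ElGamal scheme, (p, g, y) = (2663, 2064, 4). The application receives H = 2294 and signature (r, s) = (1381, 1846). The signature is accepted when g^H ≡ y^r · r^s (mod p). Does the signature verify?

Left side g^H mod p:
2064^2 = 4260096 ≡ 1959
2064^4 ≡ 1959^2 = 3837681 ≡ 298
2064^8 ≡ 298^2 = 88804 ≡ 925
2064^16 ≡ 925^2 = 855625 ≡ 802
2064^32 ≡ 802^2 = 643204 ≡ 1421
2064^64 ≡ 1421^2 = 2019241 ≡ 687
2064^128 ≡ 687^2 = 471969 ≡ 618
2064^256 ≡ 618^2 = 381924 ≡ 1115
2064^512 ≡ 1115^2 = 1243225 ≡ 2267
2064^1024 ≡ 2267^2 = 5139289 ≡ 2362
2064^2048 ≡ 2362^2 = 5579044 ≡ 59
2294 = 2048 + 128 + 64 + 32 + 16 + 4 + 2, so 2064^2294 ≡ 59·618·687·1421·802·298·1959 ≡ 1250 (mod 2663)
Right side y^r · r^s mod p:
4^2 = 16
4^4 ≡ 16^2 = 256
4^8 ≡ 256^2 = 65536 ≡ 1624
4^16 ≡ 1624^2 = 2637376 ≡ 1006
4^32 ≡ 1006^2 = 1012036 ≡ 96
4^64 ≡ 96^2 = 9216 ≡ 1227
4^128 ≡ 1227^2 = 1505529 ≡ 934
4^256 ≡ 934^2 = 872356 ≡ 1555
4^512 ≡ 1555^2 = 2418025 ≡ 21
4^1024 ≡ 21^2 = 441
1381 = 1024 + 256 + 64 + 32 + 4 + 1, so 4^1381 ≡ 441·1555·1227·96·256·4 ≡ 676 (mod 2663)
1381^2 = 1907161 ≡ 453
1381^4 ≡ 453^2 = 205209 ≡ 158
1381^8 ≡ 158^2 = 24964 ≡ 997
1381^16 ≡ 997^2 = 994009 ≡ 710
1381^32 ≡ 710^2 = 504100 ≡ 793
1381^64 ≡ 793^2 = 628849 ≡ 381
1381^128 ≡ 381^2 = 145161 ≡ 1359
1381^256 ≡ 1359^2 = 1846881 ≡ 1422
1381^512 ≡ 1422^2 = 2022084 ≡ 867
1381^1024 ≡ 867^2 = 751689 ≡ 723
1846 = 1024 + 512 + 256 + 32 + 16 + 4 + 2, so 1381^1846 ≡ 723·867·1422·793·710·158·453 ≡ 57 (mod 2663)
676·57 = 38532 ≡ 1250 (mod 2663)
1250 ≡ 1250 (mod 2663), so the signature is genuine.

verifies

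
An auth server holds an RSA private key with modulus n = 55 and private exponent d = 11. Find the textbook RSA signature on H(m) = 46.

(H(m))^2 ≡ 46^2 = 2116 ≡ 26
(H(m))^4 ≡ 26^2 = 676 ≡ 16
(H(m))^8 ≡ 16^2 = 256 ≡ 36
11 = 8 + 2 + 1, so (H(m))^11 ≡ 36·26·46 ≡ 46 (mod 55)

46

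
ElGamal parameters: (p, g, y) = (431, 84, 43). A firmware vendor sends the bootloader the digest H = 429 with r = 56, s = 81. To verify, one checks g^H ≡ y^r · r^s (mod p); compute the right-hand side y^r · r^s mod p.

43^2 = 1849 ≡ 125
43^4 ≡ 125^2 = 15625 ≡ 109
43^8 ≡ 109^2 = 11881 ≡ 244
43^16 ≡ 244^2 = 59536 ≡ 58
43^32 ≡ 58^2 = 3364 ≡ 347
56 = 32 + 16 + 8, so 43^56 ≡ 347·58·244 ≡ 361 (mod 431)
56^2 = 3136 ≡ 119
56^4 ≡ 119^2 = 14161 ≡ 369
56^8 ≡ 369^2 = 136161 ≡ 396
56^16 ≡ 396^2 = 156816 ≡ 363
56^32 ≡ 363^2 = 131769 ≡ 314
56^64 ≡ 314^2 = 98596 ≡ 328
81 = 64 + 16 + 1, so 56^81 ≡ 328·363·56 ≡ 14 (mod 431)
y^r · r^s ≡ 361·14 = 5054 ≡ 313 (mod 431)

313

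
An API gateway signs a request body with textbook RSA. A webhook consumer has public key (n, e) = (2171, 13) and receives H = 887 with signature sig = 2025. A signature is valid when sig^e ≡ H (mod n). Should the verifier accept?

sig^13 mod 2171 = 1284
1284 ≠ 887, so verification fails.

reject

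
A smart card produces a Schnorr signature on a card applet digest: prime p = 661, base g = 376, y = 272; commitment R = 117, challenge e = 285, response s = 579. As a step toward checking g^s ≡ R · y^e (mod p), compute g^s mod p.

376^2 = 141376 ≡ 583
376^4 ≡ 583^2 = 339889 ≡ 135
376^8 ≡ 135^2 = 18225 ≡ 378
376^16 ≡ 378^2 = 142884 ≡ 108
376^32 ≡ 108^2 = 11664 ≡ 427
376^64 ≡ 427^2 = 182329 ≡ 554
376^128 ≡ 554^2 = 306916 ≡ 212
376^256 ≡ 212^2 = 44944 ≡ 657
376^512 ≡ 657^2 = 431649 ≡ 16
579 = 512 + 64 + 2 + 1, so 376^579 ≡ 16·554·583·376 ≡ 637 (mod 661)

637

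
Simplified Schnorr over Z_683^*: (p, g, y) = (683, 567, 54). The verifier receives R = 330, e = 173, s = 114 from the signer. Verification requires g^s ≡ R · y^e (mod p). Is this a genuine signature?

g^s mod p:
Squares mod 683: 567^1≡567, 567^2≡479, 567^4≡636, 567^8≡160, 567^16≡329, 567^32≡327, 567^64≡381
114 = 64 + 32 + 16 + 2, so 567^114 ≡ 381·327·329·479 ≡ 83 (mod 683)
R · y^e mod p:
Squares mod 683: 54^1≡54, 54^2≡184, 54^4≡389, 54^8≡378, 54^16≡137, 54^32≡328, 54^64≡353, 54^128≡303
173 = 128 + 32 + 8 + 4 + 1, so 54^173 ≡ 303·328·378·389·54 ≡ 557 (mod 683)
330·557 = 183810 ≡ 83 (mod 683)
83 ≡ 83 (mod 683); signature holds.

genuine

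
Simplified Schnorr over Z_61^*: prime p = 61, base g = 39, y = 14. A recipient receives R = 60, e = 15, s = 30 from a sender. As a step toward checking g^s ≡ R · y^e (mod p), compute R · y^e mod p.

14^2 = 196 ≡ 13
14^4 ≡ 13^2 = 169 ≡ 47
14^8 ≡ 47^2 = 2209 ≡ 13
15 = 8 + 4 + 2 + 1, so 14^15 ≡ 13·47·13·14 ≡ 60 (mod 61)
R · y^e ≡ 60·60 = 3600 ≡ 1 (mod 61)

1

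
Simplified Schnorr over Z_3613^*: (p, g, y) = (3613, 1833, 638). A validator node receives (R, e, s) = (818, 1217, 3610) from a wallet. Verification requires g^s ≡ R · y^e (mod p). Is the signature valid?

g^s mod p:
Squares mod 3613: 1833^1≡1833, 1833^2≡3412, 1833^4≡658, 1833^8≡3017, 1833^16≡1142, 1833^32≡3484, 1833^64≡2189, 1833^128≡883, 1833^256≡2894, 1833^512≡302, 1833^1024≡879, 1833^2048≡3072
3610 = 2048 + 1024 + 512 + 16 + 8 + 2, so 1833^3610 ≡ 3072·879·302·1142·3017·3412 ≡ 719 (mod 3613)
R · y^e mod p:
Squares mod 3613: 638^1≡638, 638^2≡2388, 638^4≡1230, 638^8≡2666, 638^16≡785, 638^32≡2015, 638^64≡2826, 638^128≡1546, 638^256≡1923, 638^512≡1830, 638^1024≡3262
1217 = 1024 + 128 + 64 + 1, so 638^1217 ≡ 3262·1546·2826·638 ≡ 1964 (mod 3613)
818·1964 = 1606552 ≡ 2380 (mod 3613)
719 ≠ 2380; the check fails.

invalid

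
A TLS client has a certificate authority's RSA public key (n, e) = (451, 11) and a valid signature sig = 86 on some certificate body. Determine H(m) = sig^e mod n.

sig^2 ≡ 86^2 = 7396 ≡ 180
sig^4 ≡ 180^2 = 32400 ≡ 379
sig^8 ≡ 379^2 = 143641 ≡ 223
11 = 8 + 2 + 1, so sig^11 ≡ 223·180·86 ≡ 86 (mod 451)

86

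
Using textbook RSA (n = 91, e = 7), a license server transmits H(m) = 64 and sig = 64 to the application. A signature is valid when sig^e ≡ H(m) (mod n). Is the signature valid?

valid

sig^7 mod 91 = 64
Since 64 equals the digest 64, verification succeeds.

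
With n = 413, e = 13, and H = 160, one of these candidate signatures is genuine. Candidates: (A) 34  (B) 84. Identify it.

A

Candidate A: 34^2 = 1156 ≡ 330; 34^4 ≡ 330^2 = 108900 ≡ 281; 34^8 ≡ 281^2 = 78961 ≡ 78; 13 = 8 + 4 + 1, so 34^13 ≡ 78·281·34 ≡ 160 (mod 413)
  → matches H = 160
Candidate B: 84^2 = 7056 ≡ 35; 84^4 ≡ 35^2 = 1225 ≡ 399; 84^8 ≡ 399^2 = 159201 ≡ 196; 13 = 8 + 4 + 1, so 84^13 ≡ 196·399·84 ≡ 371 (mod 413)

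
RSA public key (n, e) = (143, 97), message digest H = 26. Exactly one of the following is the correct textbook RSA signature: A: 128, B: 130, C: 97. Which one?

Candidate A: Squares mod 143: 128^1≡128, 128^2≡82, 128^4≡3, 128^8≡9, 128^16≡81, 128^32≡126, 128^64≡3; 97 = 64 + 32 + 1, so 128^97 ≡ 3·126·128 ≡ 50 (mod 143)
Candidate B: Squares mod 143: 130^1≡130, 130^2≡26, 130^4≡104, 130^8≡91, 130^16≡130, 130^32≡26, 130^64≡104; 97 = 64 + 32 + 1, so 130^97 ≡ 104·26·130 ≡ 26 (mod 143)
  → matches H = 26
Candidate C: Squares mod 143: 97^1≡97, 97^2≡114, 97^4≡126, 97^8≡3, 97^16≡9, 97^32≡81, 97^64≡126; 97 = 64 + 32 + 1, so 97^97 ≡ 126·81·97 ≡ 136 (mod 143)

B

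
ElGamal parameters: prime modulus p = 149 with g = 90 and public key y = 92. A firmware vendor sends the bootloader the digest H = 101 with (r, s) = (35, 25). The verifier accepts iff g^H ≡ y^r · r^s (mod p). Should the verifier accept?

reject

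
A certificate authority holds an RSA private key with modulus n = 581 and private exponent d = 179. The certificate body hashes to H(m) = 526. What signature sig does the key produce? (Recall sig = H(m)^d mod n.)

78

Squares mod 581: (H(m))^1≡526, (H(m))^2≡120, (H(m))^4≡456, (H(m))^8≡519, (H(m))^16≡358, (H(m))^32≡344, (H(m))^64≡393, (H(m))^128≡484
179 = 128 + 32 + 16 + 2 + 1, so (H(m))^179 ≡ 484·344·358·120·526 ≡ 78 (mod 581)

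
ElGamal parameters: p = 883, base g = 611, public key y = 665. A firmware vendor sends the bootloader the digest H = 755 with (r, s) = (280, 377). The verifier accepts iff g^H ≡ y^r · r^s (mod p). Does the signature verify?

verifies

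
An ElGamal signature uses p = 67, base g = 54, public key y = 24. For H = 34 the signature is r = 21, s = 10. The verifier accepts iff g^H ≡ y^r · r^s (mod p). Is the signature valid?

invalid

Left side g^H mod p:
54^34 mod 67 = 54
Right side y^r · r^s mod p:
24^21 mod 67 = 14
21^10 mod 67 = 56
14·56 = 784 ≡ 47 (mod 67)
54 ≠ 47, so verification fails.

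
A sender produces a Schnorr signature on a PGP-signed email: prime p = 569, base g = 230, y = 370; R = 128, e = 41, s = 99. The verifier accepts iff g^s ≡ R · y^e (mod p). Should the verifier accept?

accept

g^s mod p:
Squares mod 569: 230^1≡230, 230^2≡552, 230^4≡289, 230^8≡447, 230^16≡90, 230^32≡134, 230^64≡317
99 = 64 + 32 + 2 + 1, so 230^99 ≡ 317·134·552·230 ≡ 413 (mod 569)
R · y^e mod p:
Squares mod 569: 370^1≡370, 370^2≡340, 370^4≡93, 370^8≡114, 370^16≡478, 370^32≡315
41 = 32 + 8 + 1, so 370^41 ≡ 315·114·370 ≡ 550 (mod 569)
128·550 = 70400 ≡ 413 (mod 569)
413 ≡ 413 (mod 569); signature holds.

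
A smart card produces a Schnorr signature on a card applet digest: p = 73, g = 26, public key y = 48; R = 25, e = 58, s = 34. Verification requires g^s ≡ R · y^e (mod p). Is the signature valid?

valid

g^s mod p:
26^34 mod 73 = 23
R · y^e mod p:
48^58 mod 73 = 71
25·71 = 1775 ≡ 23 (mod 73)
23 ≡ 23 (mod 73); signature holds.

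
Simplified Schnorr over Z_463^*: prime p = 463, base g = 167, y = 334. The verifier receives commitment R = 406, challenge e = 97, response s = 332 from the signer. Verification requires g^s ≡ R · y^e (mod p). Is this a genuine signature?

g^s mod p:
167^2 = 27889 ≡ 109
167^4 ≡ 109^2 = 11881 ≡ 306
167^8 ≡ 306^2 = 93636 ≡ 110
167^16 ≡ 110^2 = 12100 ≡ 62
167^32 ≡ 62^2 = 3844 ≡ 140
167^64 ≡ 140^2 = 19600 ≡ 154
167^128 ≡ 154^2 = 23716 ≡ 103
167^256 ≡ 103^2 = 10609 ≡ 423
332 = 256 + 64 + 8 + 4, so 167^332 ≡ 423·154·110·306 ≡ 153 (mod 463)
R · y^e mod p:
334^2 = 111556 ≡ 436
334^4 ≡ 436^2 = 190096 ≡ 266
334^8 ≡ 266^2 = 70756 ≡ 380
334^16 ≡ 380^2 = 144400 ≡ 407
334^32 ≡ 407^2 = 165649 ≡ 358
334^64 ≡ 358^2 = 128164 ≡ 376
97 = 64 + 32 + 1, so 334^97 ≡ 376·358·334 ≡ 383 (mod 463)
406·383 = 155498 ≡ 393 (mod 463)
153 ≠ 393; the check fails.

forged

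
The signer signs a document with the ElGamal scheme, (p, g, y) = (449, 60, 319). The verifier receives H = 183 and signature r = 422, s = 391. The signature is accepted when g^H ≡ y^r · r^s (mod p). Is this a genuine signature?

genuine

Left side g^H mod p:
60^2 = 3600 ≡ 8
60^4 ≡ 8^2 = 64
60^8 ≡ 64^2 = 4096 ≡ 55
60^16 ≡ 55^2 = 3025 ≡ 331
60^32 ≡ 331^2 = 109561 ≡ 5
60^64 ≡ 5^2 = 25
60^128 ≡ 25^2 = 625 ≡ 176
183 = 128 + 32 + 16 + 4 + 2 + 1, so 60^183 ≡ 176·5·331·64·8·60 ≡ 151 (mod 449)
Right side y^r · r^s mod p:
319^2 = 101761 ≡ 287
319^4 ≡ 287^2 = 82369 ≡ 202
319^8 ≡ 202^2 = 40804 ≡ 394
319^16 ≡ 394^2 = 155236 ≡ 331
319^32 ≡ 331^2 = 109561 ≡ 5
319^64 ≡ 5^2 = 25
319^128 ≡ 25^2 = 625 ≡ 176
319^256 ≡ 176^2 = 30976 ≡ 444
422 = 256 + 128 + 32 + 4 + 2, so 319^422 ≡ 444·176·5·202·287 ≡ 280 (mod 449)
422^2 = 178084 ≡ 280
422^4 ≡ 280^2 = 78400 ≡ 274
422^8 ≡ 274^2 = 75076 ≡ 93
422^16 ≡ 93^2 = 8649 ≡ 118
422^32 ≡ 118^2 = 13924 ≡ 5
422^64 ≡ 5^2 = 25
422^128 ≡ 25^2 = 625 ≡ 176
422^256 ≡ 176^2 = 30976 ≡ 444
391 = 256 + 128 + 4 + 2 + 1, so 422^391 ≡ 444·176·274·280·422 ≡ 387 (mod 449)
280·387 = 108360 ≡ 151 (mod 449)
151 ≡ 151 (mod 449), so the signature is genuine.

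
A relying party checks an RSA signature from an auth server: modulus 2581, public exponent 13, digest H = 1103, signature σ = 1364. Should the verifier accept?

accept

σ^2 ≡ 1364^2 = 1860496 ≡ 2176
σ^4 ≡ 2176^2 = 4734976 ≡ 1422
σ^8 ≡ 1422^2 = 2022084 ≡ 1161
13 = 8 + 4 + 1, so σ^13 ≡ 1161·1422·1364 ≡ 1103 (mod 2581)
1103 = H, so the signature checks out.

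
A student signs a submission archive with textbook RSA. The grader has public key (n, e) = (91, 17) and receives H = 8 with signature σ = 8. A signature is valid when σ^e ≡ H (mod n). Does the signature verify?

verifies

Squares mod 91: σ^1≡8, σ^2≡64, σ^4≡1, σ^8≡1, σ^16≡1
17 = 16 + 1, so σ^17 ≡ 1·8 ≡ 8 (mod 91)
σ^17 mod 91 = 8 matches H.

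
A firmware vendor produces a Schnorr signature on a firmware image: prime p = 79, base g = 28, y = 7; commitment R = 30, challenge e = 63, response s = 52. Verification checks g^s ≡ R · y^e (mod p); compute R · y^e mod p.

55

Squares mod 79: 7^1≡7, 7^2≡49, 7^4≡31, 7^8≡13, 7^16≡11, 7^32≡42
63 = 32 + 16 + 8 + 4 + 2 + 1, so 7^63 ≡ 42·11·13·31·49·7 ≡ 15 (mod 79)
R · y^e ≡ 30·15 = 450 ≡ 55 (mod 79)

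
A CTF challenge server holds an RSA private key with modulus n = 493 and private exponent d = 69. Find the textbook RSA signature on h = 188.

h^2 ≡ 188^2 = 35344 ≡ 341
h^4 ≡ 341^2 = 116281 ≡ 426
h^8 ≡ 426^2 = 181476 ≡ 52
h^16 ≡ 52^2 = 2704 ≡ 239
h^32 ≡ 239^2 = 57121 ≡ 426
h^64 ≡ 426^2 = 181476 ≡ 52
69 = 64 + 4 + 1, so h^69 ≡ 52·426·188 ≡ 205 (mod 493)

205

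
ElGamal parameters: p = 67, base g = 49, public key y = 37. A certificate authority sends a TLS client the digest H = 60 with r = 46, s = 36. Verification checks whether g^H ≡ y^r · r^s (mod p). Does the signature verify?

Left side g^H mod p:
49^2 = 2401 ≡ 56
49^4 ≡ 56^2 = 3136 ≡ 54
49^8 ≡ 54^2 = 2916 ≡ 35
49^16 ≡ 35^2 = 1225 ≡ 19
49^32 ≡ 19^2 = 361 ≡ 26
60 = 32 + 16 + 8 + 4, so 49^60 ≡ 26·19·35·54 ≡ 15 (mod 67)
Right side y^r · r^s mod p:
37^2 = 1369 ≡ 29
37^4 ≡ 29^2 = 841 ≡ 37
37^8 ≡ 37^2 = 1369 ≡ 29
37^16 ≡ 29^2 = 841 ≡ 37
37^32 ≡ 37^2 = 1369 ≡ 29
46 = 32 + 8 + 4 + 2, so 37^46 ≡ 29·29·37·29 ≡ 37 (mod 67)
46^2 = 2116 ≡ 39
46^4 ≡ 39^2 = 1521 ≡ 47
46^8 ≡ 47^2 = 2209 ≡ 65
46^16 ≡ 65^2 = 4225 ≡ 4
46^32 ≡ 4^2 = 16
36 = 32 + 4, so 46^36 ≡ 16·47 ≡ 15 (mod 67)
37·15 = 555 ≡ 19 (mod 67)
15 ≠ 19, so verification fails.

does not verify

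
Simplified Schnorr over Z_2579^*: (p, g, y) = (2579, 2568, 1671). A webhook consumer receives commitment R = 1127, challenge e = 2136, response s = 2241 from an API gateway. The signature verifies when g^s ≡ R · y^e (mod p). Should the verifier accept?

g^s mod p:
Squares mod 2579: 2568^1≡2568, 2568^2≡121, 2568^4≡1746, 2568^8≡138, 2568^16≡991, 2568^32≡2061, 2568^64≡108, 2568^128≡1348, 2568^256≡1488, 2568^512≡1362, 2568^1024≡743, 2568^2048≡143
2241 = 2048 + 128 + 64 + 1, so 2568^2241 ≡ 143·1348·108·2568 ≡ 1252 (mod 2579)
R · y^e mod p:
Squares mod 2579: 1671^1≡1671, 1671^2≡1763, 1671^4≡474, 1671^8≡303, 1671^16≡1544, 1671^32≡940, 1671^64≡1582, 1671^128≡1094, 1671^256≡180, 1671^512≡1452, 1671^1024≡1261, 1671^2048≡1457
2136 = 2048 + 64 + 16 + 8, so 1671^2136 ≡ 1457·1582·1544·303 ≡ 2182 (mod 2579)
1127·2182 = 2459114 ≡ 1327 (mod 2579)
1252 ≠ 1327; the check fails.

reject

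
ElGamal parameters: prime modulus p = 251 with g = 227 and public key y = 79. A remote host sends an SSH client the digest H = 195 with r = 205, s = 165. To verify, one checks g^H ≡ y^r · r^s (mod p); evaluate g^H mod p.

227^2 = 51529 ≡ 74
227^4 ≡ 74^2 = 5476 ≡ 205
227^8 ≡ 205^2 = 42025 ≡ 108
227^16 ≡ 108^2 = 11664 ≡ 118
227^32 ≡ 118^2 = 13924 ≡ 119
227^64 ≡ 119^2 = 14161 ≡ 105
227^128 ≡ 105^2 = 11025 ≡ 232
195 = 128 + 64 + 2 + 1, so 227^195 ≡ 232·105·74·227 ≡ 4 (mod 251)

4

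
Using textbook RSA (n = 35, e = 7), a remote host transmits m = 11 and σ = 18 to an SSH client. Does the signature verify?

does not verify

Squares mod 35: σ^1≡18, σ^2≡9, σ^4≡11
7 = 4 + 2 + 1, so σ^7 ≡ 11·9·18 ≡ 32 (mod 35)
The recovered value 32 does not match the digest 11.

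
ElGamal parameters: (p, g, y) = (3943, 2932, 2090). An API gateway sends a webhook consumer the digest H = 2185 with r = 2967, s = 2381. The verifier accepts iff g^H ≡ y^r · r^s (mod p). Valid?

yes

Left side g^H mod p:
2932^2 = 8596624 ≡ 884
2932^4 ≡ 884^2 = 781456 ≡ 742
2932^8 ≡ 742^2 = 550564 ≡ 2487
2932^16 ≡ 2487^2 = 6185169 ≡ 2545
2932^32 ≡ 2545^2 = 6477025 ≡ 2619
2932^64 ≡ 2619^2 = 6859161 ≡ 2284
2932^128 ≡ 2284^2 = 5216656 ≡ 67
2932^256 ≡ 67^2 = 4489 ≡ 546
2932^512 ≡ 546^2 = 298116 ≡ 2391
2932^1024 ≡ 2391^2 = 5716881 ≡ 3474
2932^2048 ≡ 3474^2 = 12068676 ≡ 3096
2185 = 2048 + 128 + 8 + 1, so 2932^2185 ≡ 3096·67·2487·2932 ≡ 3867 (mod 3943)
Right side y^r · r^s mod p:
2090^2 = 4368100 ≡ 3199
2090^4 ≡ 3199^2 = 10233601 ≡ 1516
2090^8 ≡ 1516^2 = 2298256 ≡ 3430
2090^16 ≡ 3430^2 = 11764900 ≡ 2931
2090^32 ≡ 2931^2 = 8590761 ≡ 2907
2090^64 ≡ 2907^2 = 8450649 ≡ 800
2090^128 ≡ 800^2 = 640000 ≡ 1234
2090^256 ≡ 1234^2 = 1522756 ≡ 758
2090^512 ≡ 758^2 = 574564 ≡ 2829
2090^1024 ≡ 2829^2 = 8003241 ≡ 2894
2090^2048 ≡ 2894^2 = 8375236 ≡ 304
2967 = 2048 + 512 + 256 + 128 + 16 + 4 + 2 + 1, so 2090^2967 ≡ 304·2829·758·1234·2931·1516·3199·2090 ≡ 3301 (mod 3943)
2967^2 = 8803089 ≡ 2313
2967^4 ≡ 2313^2 = 5349969 ≡ 3261
2967^8 ≡ 3261^2 = 10634121 ≡ 3793
2967^16 ≡ 3793^2 = 14386849 ≡ 2785
2967^32 ≡ 2785^2 = 7756225 ≡ 344
2967^64 ≡ 344^2 = 118336 ≡ 46
2967^128 ≡ 46^2 = 2116
2967^256 ≡ 2116^2 = 4477456 ≡ 2151
2967^512 ≡ 2151^2 = 4626801 ≡ 1662
2967^1024 ≡ 1662^2 = 2762244 ≡ 2144
2967^2048 ≡ 2144^2 = 4596736 ≡ 3141
2381 = 2048 + 256 + 64 + 8 + 4 + 1, so 2967^2381 ≡ 3141·2151·46·3793·3261·2967 ≡ 3808 (mod 3943)
3301·3808 = 12570208 ≡ 3867 (mod 3943)
3867 ≡ 3867 (mod 3943), so the signature is genuine.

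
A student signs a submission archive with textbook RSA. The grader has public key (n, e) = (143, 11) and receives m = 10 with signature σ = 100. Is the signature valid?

σ^2 ≡ 100^2 = 10000 ≡ 133
σ^4 ≡ 133^2 = 17689 ≡ 100
σ^8 ≡ 100^2 = 10000 ≡ 133
11 = 8 + 2 + 1, so σ^11 ≡ 133·133·100 ≡ 133 (mod 143)
The recovered value 133 does not match the digest 10.

invalid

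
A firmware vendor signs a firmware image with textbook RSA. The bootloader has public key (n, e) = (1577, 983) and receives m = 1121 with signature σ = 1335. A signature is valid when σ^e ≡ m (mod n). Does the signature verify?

does not verify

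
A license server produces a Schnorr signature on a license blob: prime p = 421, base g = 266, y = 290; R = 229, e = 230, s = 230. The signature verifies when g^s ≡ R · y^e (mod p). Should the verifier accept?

accept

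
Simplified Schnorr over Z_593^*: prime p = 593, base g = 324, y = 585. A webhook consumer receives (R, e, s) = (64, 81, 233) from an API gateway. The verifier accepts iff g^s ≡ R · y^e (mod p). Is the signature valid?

g^s mod p:
Squares mod 593: 324^1≡324, 324^2≡15, 324^4≡225, 324^8≡220, 324^16≡367, 324^32≡78, 324^64≡154, 324^128≡589
233 = 128 + 64 + 32 + 8 + 1, so 324^233 ≡ 589·154·78·220·324 ≡ 572 (mod 593)
R · y^e mod p:
Squares mod 593: 585^1≡585, 585^2≡64, 585^4≡538, 585^8≡60, 585^16≡42, 585^32≡578, 585^64≡225
81 = 64 + 16 + 1, so 585^81 ≡ 225·42·585 ≡ 304 (mod 593)
64·304 = 19456 ≡ 480 (mod 593)
572 ≠ 480; the check fails.

invalid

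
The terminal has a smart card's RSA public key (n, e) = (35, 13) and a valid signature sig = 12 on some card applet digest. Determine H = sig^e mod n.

12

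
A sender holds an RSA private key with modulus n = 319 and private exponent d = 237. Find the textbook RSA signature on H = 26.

126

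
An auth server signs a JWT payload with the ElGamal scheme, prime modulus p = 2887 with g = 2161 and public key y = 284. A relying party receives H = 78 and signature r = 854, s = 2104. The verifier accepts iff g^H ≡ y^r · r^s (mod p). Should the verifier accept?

Left side g^H mod p:
2161^2 = 4669921 ≡ 1642
2161^4 ≡ 1642^2 = 2696164 ≡ 2593
2161^8 ≡ 2593^2 = 6723649 ≡ 2713
2161^16 ≡ 2713^2 = 7360369 ≡ 1406
2161^32 ≡ 1406^2 = 1976836 ≡ 2128
2161^64 ≡ 2128^2 = 4528384 ≡ 1568
78 = 64 + 8 + 4 + 2, so 2161^78 ≡ 1568·2713·2593·1642 ≡ 2169 (mod 2887)
Right side y^r · r^s mod p:
284^2 = 80656 ≡ 2707
284^4 ≡ 2707^2 = 7327849 ≡ 643
284^8 ≡ 643^2 = 413449 ≡ 608
284^16 ≡ 608^2 = 369664 ≡ 128
284^32 ≡ 128^2 = 16384 ≡ 1949
284^64 ≡ 1949^2 = 3798601 ≡ 2196
284^128 ≡ 2196^2 = 4822416 ≡ 1126
284^256 ≡ 1126^2 = 1267876 ≡ 483
284^512 ≡ 483^2 = 233289 ≡ 2329
854 = 512 + 256 + 64 + 16 + 4 + 2, so 284^854 ≡ 2329·483·2196·128·643·2707 ≡ 1792 (mod 2887)
854^2 = 729316 ≡ 1792
854^4 ≡ 1792^2 = 3211264 ≡ 920
854^8 ≡ 920^2 = 846400 ≡ 509
854^16 ≡ 509^2 = 259081 ≡ 2138
854^32 ≡ 2138^2 = 4571044 ≡ 923
854^64 ≡ 923^2 = 851929 ≡ 264
854^128 ≡ 264^2 = 69696 ≡ 408
854^256 ≡ 408^2 = 166464 ≡ 1905
854^512 ≡ 1905^2 = 3629025 ≡ 66
854^1024 ≡ 66^2 = 4356 ≡ 1469
854^2048 ≡ 1469^2 = 2157961 ≡ 1372
2104 = 2048 + 32 + 16 + 8, so 854^2104 ≡ 1372·923·2138·509 ≡ 1137 (mod 2887)
1792·1137 = 2037504 ≡ 2169 (mod 2887)
2169 ≡ 2169 (mod 2887), so the signature is genuine.

accept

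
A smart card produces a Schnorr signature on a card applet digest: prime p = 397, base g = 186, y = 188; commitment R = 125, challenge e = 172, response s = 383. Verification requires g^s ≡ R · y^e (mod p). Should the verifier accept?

g^s mod p:
186^2 = 34596 ≡ 57
186^4 ≡ 57^2 = 3249 ≡ 73
186^8 ≡ 73^2 = 5329 ≡ 168
186^16 ≡ 168^2 = 28224 ≡ 37
186^32 ≡ 37^2 = 1369 ≡ 178
186^64 ≡ 178^2 = 31684 ≡ 321
186^128 ≡ 321^2 = 103041 ≡ 218
186^256 ≡ 218^2 = 47524 ≡ 281
383 = 256 + 64 + 32 + 16 + 8 + 4 + 2 + 1, so 186^383 ≡ 281·321·178·37·168·73·57·186 ≡ 308 (mod 397)
R · y^e mod p:
188^2 = 35344 ≡ 11
188^4 ≡ 11^2 = 121
188^8 ≡ 121^2 = 14641 ≡ 349
188^16 ≡ 349^2 = 121801 ≡ 319
188^32 ≡ 319^2 = 101761 ≡ 129
188^64 ≡ 129^2 = 16641 ≡ 364
188^128 ≡ 364^2 = 132496 ≡ 295
172 = 128 + 32 + 8 + 4, so 188^172 ≡ 295·129·349·121 ≡ 355 (mod 397)
125·355 = 44375 ≡ 308 (mod 397)
308 ≡ 308 (mod 397); signature holds.

accept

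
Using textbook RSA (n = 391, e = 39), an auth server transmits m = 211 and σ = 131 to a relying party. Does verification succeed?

passes

Squares mod 391: σ^1≡131, σ^2≡348, σ^4≡285, σ^8≡288, σ^16≡52, σ^32≡358
39 = 32 + 4 + 2 + 1, so σ^39 ≡ 358·285·348·131 ≡ 211 (mod 391)
211 = m, so the signature checks out.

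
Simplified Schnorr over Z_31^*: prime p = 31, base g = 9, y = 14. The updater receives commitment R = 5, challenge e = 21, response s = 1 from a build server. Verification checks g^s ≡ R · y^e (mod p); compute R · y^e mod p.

14^21 mod 31 = 8
R · y^e ≡ 5·8 = 40 ≡ 9 (mod 31)

9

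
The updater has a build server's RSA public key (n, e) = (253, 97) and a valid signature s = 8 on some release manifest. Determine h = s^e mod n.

101

Squares mod 253: s^1≡8, s^2≡64, s^4≡48, s^8≡27, s^16≡223, s^32≡141, s^64≡147
97 = 64 + 32 + 1, so s^97 ≡ 147·141·8 ≡ 101 (mod 253)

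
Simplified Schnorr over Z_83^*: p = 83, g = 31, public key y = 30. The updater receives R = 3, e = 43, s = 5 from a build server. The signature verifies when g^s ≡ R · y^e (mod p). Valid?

yes

g^s mod p:
Squares mod 83: 31^1≡31, 31^2≡48, 31^4≡63
5 = 4 + 1, so 31^5 ≡ 63·31 ≡ 44 (mod 83)
R · y^e mod p:
Squares mod 83: 30^1≡30, 30^2≡70, 30^4≡3, 30^8≡9, 30^16≡81, 30^32≡4
43 = 32 + 8 + 2 + 1, so 30^43 ≡ 4·9·70·30 ≡ 70 (mod 83)
3·70 = 210 ≡ 44 (mod 83)
44 ≡ 44 (mod 83); signature holds.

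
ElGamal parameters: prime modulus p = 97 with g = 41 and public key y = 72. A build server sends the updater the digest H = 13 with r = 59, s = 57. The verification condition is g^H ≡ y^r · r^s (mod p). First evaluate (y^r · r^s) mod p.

92

Squares mod 97: 72^1≡72, 72^2≡43, 72^4≡6, 72^8≡36, 72^16≡35, 72^32≡61
59 = 32 + 16 + 8 + 2 + 1, so 72^59 ≡ 61·35·36·43·72 ≡ 3 (mod 97)
Squares mod 97: 59^1≡59, 59^2≡86, 59^4≡24, 59^8≡91, 59^16≡36, 59^32≡35
57 = 32 + 16 + 8 + 1, so 59^57 ≡ 35·36·91·59 ≡ 63 (mod 97)
y^r · r^s ≡ 3·63 = 189 ≡ 92 (mod 97)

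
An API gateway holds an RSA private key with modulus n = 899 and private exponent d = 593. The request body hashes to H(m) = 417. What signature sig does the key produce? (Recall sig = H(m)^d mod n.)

(H(m))^593 mod 899 = 855

855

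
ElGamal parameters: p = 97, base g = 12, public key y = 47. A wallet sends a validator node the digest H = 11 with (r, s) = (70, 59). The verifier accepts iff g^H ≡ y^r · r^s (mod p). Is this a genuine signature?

genuine

Left side g^H mod p:
Squares mod 97: 12^1≡12, 12^2≡47, 12^4≡75, 12^8≡96
11 = 8 + 2 + 1, so 12^11 ≡ 96·47·12 ≡ 18 (mod 97)
Right side y^r · r^s mod p:
Squares mod 97: 47^1≡47, 47^2≡75, 47^4≡96, 47^8≡1, 47^16≡1, 47^32≡1, 47^64≡1
70 = 64 + 4 + 2, so 47^70 ≡ 1·96·75 ≡ 22 (mod 97)
Squares mod 97: 70^1≡70, 70^2≡50, 70^4≡75, 70^8≡96, 70^16≡1, 70^32≡1
59 = 32 + 16 + 8 + 2 + 1, so 70^59 ≡ 1·1·96·50·70 ≡ 89 (mod 97)
22·89 = 1958 ≡ 18 (mod 97)
18 ≡ 18 (mod 97), so the signature is genuine.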